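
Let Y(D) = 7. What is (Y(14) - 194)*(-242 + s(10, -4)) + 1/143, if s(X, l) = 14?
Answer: 6096949/143 ≈ 42636.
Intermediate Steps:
(Y(14) - 194)*(-242 + s(10, -4)) + 1/143 = (7 - 194)*(-242 + 14) + 1/143 = -187*(-228) + 1/143 = 42636 + 1/143 = 6096949/143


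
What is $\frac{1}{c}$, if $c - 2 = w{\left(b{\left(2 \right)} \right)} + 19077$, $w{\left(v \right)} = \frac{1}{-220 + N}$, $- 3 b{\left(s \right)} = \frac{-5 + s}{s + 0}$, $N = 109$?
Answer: $\frac{111}{2117768} \approx 5.2414 \cdot 10^{-5}$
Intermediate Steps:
$b{\left(s \right)} = - \frac{-5 + s}{3 s}$ ($b{\left(s \right)} = - \frac{\left(-5 + s\right) \frac{1}{s + 0}}{3} = - \frac{\left(-5 + s\right) \frac{1}{s}}{3} = - \frac{\frac{1}{s} \left(-5 + s\right)}{3} = - \frac{-5 + s}{3 s}$)
$w{\left(v \right)} = - \frac{1}{111}$ ($w{\left(v \right)} = \frac{1}{-220 + 109} = \frac{1}{-111} = - \frac{1}{111}$)
$c = \frac{2117768}{111}$ ($c = 2 + \left(- \frac{1}{111} + 19077\right) = 2 + \frac{2117546}{111} = \frac{2117768}{111} \approx 19079.0$)
$\frac{1}{c} = \frac{1}{\frac{2117768}{111}} = \frac{111}{2117768}$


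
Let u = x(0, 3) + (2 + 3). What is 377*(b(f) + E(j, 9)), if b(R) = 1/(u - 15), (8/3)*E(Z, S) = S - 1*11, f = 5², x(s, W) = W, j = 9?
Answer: -9425/28 ≈ -336.61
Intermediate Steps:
f = 25
u = 8 (u = 3 + (2 + 3) = 3 + 5 = 8)
E(Z, S) = -33/8 + 3*S/8 (E(Z, S) = 3*(S - 1*11)/8 = 3*(S - 11)/8 = 3*(-11 + S)/8 = -33/8 + 3*S/8)
b(R) = -⅐ (b(R) = 1/(8 - 15) = 1/(-7) = -⅐)
377*(b(f) + E(j, 9)) = 377*(-⅐ + (-33/8 + (3/8)*9)) = 377*(-⅐ + (-33/8 + 27/8)) = 377*(-⅐ - ¾) = 377*(-25/28) = -9425/28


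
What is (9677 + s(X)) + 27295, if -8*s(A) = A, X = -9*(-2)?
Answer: 147879/4 ≈ 36970.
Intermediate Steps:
X = 18
s(A) = -A/8
(9677 + s(X)) + 27295 = (9677 - ⅛*18) + 27295 = (9677 - 9/4) + 27295 = 38699/4 + 27295 = 147879/4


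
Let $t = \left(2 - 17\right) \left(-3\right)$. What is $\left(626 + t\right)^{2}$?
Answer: $450241$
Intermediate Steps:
$t = 45$ ($t = \left(-15\right) \left(-3\right) = 45$)
$\left(626 + t\right)^{2} = \left(626 + 45\right)^{2} = 671^{2} = 450241$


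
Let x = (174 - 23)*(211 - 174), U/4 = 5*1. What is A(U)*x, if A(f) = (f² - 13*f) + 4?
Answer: 804528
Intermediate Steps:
U = 20 (U = 4*(5*1) = 4*5 = 20)
A(f) = 4 + f² - 13*f
x = 5587 (x = 151*37 = 5587)
A(U)*x = (4 + 20² - 13*20)*5587 = (4 + 400 - 260)*5587 = 144*5587 = 804528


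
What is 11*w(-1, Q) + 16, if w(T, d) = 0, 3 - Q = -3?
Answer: 16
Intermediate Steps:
Q = 6 (Q = 3 - 1*(-3) = 3 + 3 = 6)
11*w(-1, Q) + 16 = 11*0 + 16 = 0 + 16 = 16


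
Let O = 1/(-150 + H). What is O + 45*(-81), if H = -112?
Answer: -954991/262 ≈ -3645.0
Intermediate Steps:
O = -1/262 (O = 1/(-150 - 112) = 1/(-262) = -1/262 ≈ -0.0038168)
O + 45*(-81) = -1/262 + 45*(-81) = -1/262 - 3645 = -954991/262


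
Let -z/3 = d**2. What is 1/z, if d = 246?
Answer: -1/181548 ≈ -5.5082e-6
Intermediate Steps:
z = -181548 (z = -3*246**2 = -3*60516 = -181548)
1/z = 1/(-181548) = -1/181548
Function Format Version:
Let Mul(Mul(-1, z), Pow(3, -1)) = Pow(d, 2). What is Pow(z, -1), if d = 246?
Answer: Rational(-1, 181548) ≈ -5.5082e-6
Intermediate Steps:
z = -181548 (z = Mul(-3, Pow(246, 2)) = Mul(-3, 60516) = -181548)
Pow(z, -1) = Pow(-181548, -1) = Rational(-1, 181548)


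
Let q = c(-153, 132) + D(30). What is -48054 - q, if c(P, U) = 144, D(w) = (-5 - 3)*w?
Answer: -47958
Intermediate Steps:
D(w) = -8*w
q = -96 (q = 144 - 8*30 = 144 - 240 = -96)
-48054 - q = -48054 - 1*(-96) = -48054 + 96 = -47958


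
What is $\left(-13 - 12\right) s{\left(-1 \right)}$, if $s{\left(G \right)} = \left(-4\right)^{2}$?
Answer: $-400$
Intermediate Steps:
$s{\left(G \right)} = 16$
$\left(-13 - 12\right) s{\left(-1 \right)} = \left(-13 - 12\right) 16 = \left(-25\right) 16 = -400$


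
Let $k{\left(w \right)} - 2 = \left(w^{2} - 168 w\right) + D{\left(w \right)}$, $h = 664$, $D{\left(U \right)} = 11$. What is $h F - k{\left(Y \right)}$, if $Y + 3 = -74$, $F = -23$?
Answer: $-34150$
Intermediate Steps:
$Y = -77$ ($Y = -3 - 74 = -77$)
$k{\left(w \right)} = 13 + w^{2} - 168 w$ ($k{\left(w \right)} = 2 + \left(\left(w^{2} - 168 w\right) + 11\right) = 2 + \left(11 + w^{2} - 168 w\right) = 13 + w^{2} - 168 w$)
$h F - k{\left(Y \right)} = 664 \left(-23\right) - \left(13 + \left(-77\right)^{2} - -12936\right) = -15272 - \left(13 + 5929 + 12936\right) = -15272 - 18878 = -34150$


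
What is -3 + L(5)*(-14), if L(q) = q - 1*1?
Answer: -59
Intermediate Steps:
L(q) = -1 + q (L(q) = q - 1 = -1 + q)
-3 + L(5)*(-14) = -3 + (-1 + 5)*(-14) = -3 + 4*(-14) = -3 - 56 = -59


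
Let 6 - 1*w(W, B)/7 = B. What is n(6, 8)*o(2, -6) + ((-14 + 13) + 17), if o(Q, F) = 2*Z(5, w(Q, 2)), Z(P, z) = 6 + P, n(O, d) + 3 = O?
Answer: 82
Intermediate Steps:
n(O, d) = -3 + O
w(W, B) = 42 - 7*B
o(Q, F) = 22 (o(Q, F) = 2*(6 + 5) = 2*11 = 22)
n(6, 8)*o(2, -6) + ((-14 + 13) + 17) = (-3 + 6)*22 + ((-14 + 13) + 17) = 3*22 + (-1 + 17) = 66 + 16 = 82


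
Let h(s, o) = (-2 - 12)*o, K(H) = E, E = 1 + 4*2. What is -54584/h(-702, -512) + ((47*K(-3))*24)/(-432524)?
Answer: -740051861/96885376 ≈ -7.6384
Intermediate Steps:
E = 9 (E = 1 + 8 = 9)
K(H) = 9
h(s, o) = -14*o
-54584/h(-702, -512) + ((47*K(-3))*24)/(-432524) = -54584/((-14*(-512))) + ((47*9)*24)/(-432524) = -54584/7168 + (423*24)*(-1/432524) = -54584*1/7168 + 10152*(-1/432524) = -6823/896 - 2538/108131 = -740051861/96885376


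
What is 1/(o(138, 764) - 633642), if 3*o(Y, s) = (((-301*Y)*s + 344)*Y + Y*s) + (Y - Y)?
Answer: -1/1460394146 ≈ -6.8475e-10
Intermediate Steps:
o(Y, s) = Y*s/3 + Y*(344 - 301*Y*s)/3 (o(Y, s) = ((((-301*Y)*s + 344)*Y + Y*s) + (Y - Y))/3 = (((-301*Y*s + 344)*Y + Y*s) + 0)/3 = (((344 - 301*Y*s)*Y + Y*s) + 0)/3 = ((Y*(344 - 301*Y*s) + Y*s) + 0)/3 = ((Y*s + Y*(344 - 301*Y*s)) + 0)/3 = (Y*s + Y*(344 - 301*Y*s))/3 = Y*s/3 + Y*(344 - 301*Y*s)/3)
1/(o(138, 764) - 633642) = 1/((1/3)*138*(344 + 764 - 301*138*764) - 633642) = 1/((1/3)*138*(344 + 764 - 31735032) - 633642) = 1/((1/3)*138*(-31733924) - 633642) = 1/(-1459760504 - 633642) = 1/(-1460394146) = -1/1460394146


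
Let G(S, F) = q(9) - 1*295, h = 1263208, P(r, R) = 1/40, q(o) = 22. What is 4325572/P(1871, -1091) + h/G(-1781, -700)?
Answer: 47233983032/273 ≈ 1.7302e+8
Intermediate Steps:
P(r, R) = 1/40
G(S, F) = -273 (G(S, F) = 22 - 1*295 = 22 - 295 = -273)
4325572/P(1871, -1091) + h/G(-1781, -700) = 4325572/(1/40) + 1263208/(-273) = 4325572*40 + 1263208*(-1/273) = 173022880 - 1263208/273 = 47233983032/273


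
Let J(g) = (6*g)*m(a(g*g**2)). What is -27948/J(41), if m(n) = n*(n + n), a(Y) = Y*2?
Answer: -2329/779017095524 ≈ -2.9897e-9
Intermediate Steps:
a(Y) = 2*Y
m(n) = 2*n**2 (m(n) = n*(2*n) = 2*n**2)
J(g) = 48*g**7 (J(g) = (6*g)*(2*(2*(g*g**2))**2) = (6*g)*(2*(2*g**3)**2) = (6*g)*(2*(4*g**6)) = (6*g)*(8*g**6) = 48*g**7)
-27948/J(41) = -27948/(48*41**7) = -27948/(48*194754273881) = -27948/9348205146288 = -27948*1/9348205146288 = -2329/779017095524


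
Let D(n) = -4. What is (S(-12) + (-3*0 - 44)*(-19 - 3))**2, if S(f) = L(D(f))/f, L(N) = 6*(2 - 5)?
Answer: 3759721/4 ≈ 9.3993e+5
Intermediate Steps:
L(N) = -18 (L(N) = 6*(-3) = -18)
S(f) = -18/f
(S(-12) + (-3*0 - 44)*(-19 - 3))**2 = (-18/(-12) + (-3*0 - 44)*(-19 - 3))**2 = (-18*(-1/12) + (0 - 44)*(-22))**2 = (3/2 - 44*(-22))**2 = (3/2 + 968)**2 = (1939/2)**2 = 3759721/4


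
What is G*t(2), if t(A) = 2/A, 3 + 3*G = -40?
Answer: -43/3 ≈ -14.333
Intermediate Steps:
G = -43/3 (G = -1 + (⅓)*(-40) = -1 - 40/3 = -43/3 ≈ -14.333)
G*t(2) = -86/(3*2) = -43/3*1 = -43/3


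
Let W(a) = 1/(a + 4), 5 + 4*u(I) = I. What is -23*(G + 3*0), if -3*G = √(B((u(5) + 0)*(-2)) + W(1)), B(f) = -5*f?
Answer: 23*√5/15 ≈ 3.4286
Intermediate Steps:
u(I) = -5/4 + I/4
W(a) = 1/(4 + a)
G = -√5/15 (G = -√(-5*((-5/4 + (¼)*5) + 0)*(-2) + 1/(4 + 1))/3 = -√(-5*((-5/4 + 5/4) + 0)*(-2) + 1/5)/3 = -√(-5*(0 + 0)*(-2) + ⅕)/3 = -√(-0*(-2) + ⅕)/3 = -√(-5*0 + ⅕)/3 = -√(0 + ⅕)/3 = -√5/15 ≈ -0.14907)
-23*(G + 3*0) = -23*(-√5/15 + 3*0) = -23*(-√5/15 + 0) = -(-23)*√5/15 = 23*√5/15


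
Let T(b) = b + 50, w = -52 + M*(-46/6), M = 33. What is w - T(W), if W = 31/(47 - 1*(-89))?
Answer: -48311/136 ≈ -355.23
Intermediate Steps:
W = 31/136 (W = 31/(47 + 89) = 31/136 ≈ 0.22794)
w = -305 (w = -52 + 33*(-46/6) = -52 + 33*(-46*⅙) = -52 + 33*(-23/3) = -52 - 253 = -305)
T(b) = 50 + b
w - T(W) = -305 - (50 + 31/136) = -305 - 1*6831/136 = -305 - 6831/136 = -48311/136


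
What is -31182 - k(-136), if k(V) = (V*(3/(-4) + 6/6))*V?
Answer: -35806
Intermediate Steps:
k(V) = V²/4 (k(V) = (V*(3*(-¼) + 6*(⅙)))*V = (V*(-¾ + 1))*V = (V*(¼))*V = (V/4)*V = V²/4)
-31182 - k(-136) = -31182 - (-136)²/4 = -31182 - 18496/4 = -31182 - 1*4624 = -31182 - 4624 = -35806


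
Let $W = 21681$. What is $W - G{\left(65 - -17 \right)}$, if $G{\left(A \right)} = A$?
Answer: $21599$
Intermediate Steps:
$W - G{\left(65 - -17 \right)} = 21681 - \left(65 - -17\right) = 21681 - \left(65 + 17\right) = 21681 - 82 = 21599$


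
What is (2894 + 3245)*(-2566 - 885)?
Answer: -21185689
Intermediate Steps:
(2894 + 3245)*(-2566 - 885) = 6139*(-3451) = -21185689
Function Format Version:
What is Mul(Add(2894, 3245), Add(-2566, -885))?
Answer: -21185689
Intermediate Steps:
Mul(Add(2894, 3245), Add(-2566, -885)) = Mul(6139, -3451) = -21185689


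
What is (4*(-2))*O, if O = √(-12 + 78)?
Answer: -8*√66 ≈ -64.992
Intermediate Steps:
O = √66 ≈ 8.1240
(4*(-2))*O = (4*(-2))*√66 = -8*√66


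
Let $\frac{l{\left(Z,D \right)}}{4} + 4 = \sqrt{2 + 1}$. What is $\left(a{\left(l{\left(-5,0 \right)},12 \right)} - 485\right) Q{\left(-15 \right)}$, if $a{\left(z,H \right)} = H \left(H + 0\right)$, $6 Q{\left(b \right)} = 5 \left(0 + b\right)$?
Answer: $\frac{8525}{2} \approx 4262.5$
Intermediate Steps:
$Q{\left(b \right)} = \frac{5 b}{6}$ ($Q{\left(b \right)} = \frac{5 \left(0 + b\right)}{6} = \frac{5 b}{6}$)
$l{\left(Z,D \right)} = -16 + 4 \sqrt{3}$ ($l{\left(Z,D \right)} = -16 + 4 \sqrt{2 + 1} = -16 + 4 \sqrt{3}$)
$a{\left(z,H \right)} = H^{2}$ ($a{\left(z,H \right)} = H H = H^{2}$)
$\left(a{\left(l{\left(-5,0 \right)},12 \right)} - 485\right) Q{\left(-15 \right)} = \left(12^{2} - 485\right) \frac{5}{6} \left(-15\right) = \left(144 - 485\right) \left(- \frac{25}{2}\right) = \left(-341\right) \left(- \frac{25}{2}\right) = \frac{8525}{2}$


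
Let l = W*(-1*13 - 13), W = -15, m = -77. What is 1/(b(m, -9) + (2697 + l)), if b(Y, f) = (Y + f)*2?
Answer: 1/2915 ≈ 0.00034305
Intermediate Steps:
b(Y, f) = 2*Y + 2*f
l = 390 (l = -15*(-1*13 - 13) = -15*(-13 - 13) = -15*(-26) = 390)
1/(b(m, -9) + (2697 + l)) = 1/((2*(-77) + 2*(-9)) + (2697 + 390)) = 1/((-154 - 18) + 3087) = 1/(-172 + 3087) = 1/2915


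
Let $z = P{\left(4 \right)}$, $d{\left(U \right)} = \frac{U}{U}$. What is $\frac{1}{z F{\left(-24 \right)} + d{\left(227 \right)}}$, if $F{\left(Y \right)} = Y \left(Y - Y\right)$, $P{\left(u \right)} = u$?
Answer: $1$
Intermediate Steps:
$d{\left(U \right)} = 1$
$F{\left(Y \right)} = 0$ ($F{\left(Y \right)} = Y 0 = 0$)
$z = 4$
$\frac{1}{z F{\left(-24 \right)} + d{\left(227 \right)}} = \frac{1}{4 \cdot 0 + 1} = \frac{1}{0 + 1} = 1^{-1} = 1$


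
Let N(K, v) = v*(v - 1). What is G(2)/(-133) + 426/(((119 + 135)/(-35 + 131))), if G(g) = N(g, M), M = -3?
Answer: 2718060/16891 ≈ 160.92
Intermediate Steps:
N(K, v) = v*(-1 + v)
G(g) = 12 (G(g) = -3*(-1 - 3) = -3*(-4) = 12)
G(2)/(-133) + 426/(((119 + 135)/(-35 + 131))) = 12/(-133) + 426/(((119 + 135)/(-35 + 131))) = 12*(-1/133) + 426/((254/96)) = -12/133 + 426/((254*(1/96))) = -12/133 + 426/(127/48) = -12/133 + 426*(48/127) = -12/133 + 20448/127 = 2718060/16891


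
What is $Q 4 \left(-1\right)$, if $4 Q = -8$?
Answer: $8$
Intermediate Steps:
$Q = -2$ ($Q = \frac{1}{4} \left(-8\right) = -2$)
$Q 4 \left(-1\right) = \left(-2\right) 4 \left(-1\right) = \left(-8\right) \left(-1\right) = 8$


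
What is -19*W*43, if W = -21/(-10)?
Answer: -17157/10 ≈ -1715.7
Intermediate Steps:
W = 21/10 (W = -21*(-1/10) = 21/10 ≈ 2.1000)
-19*W*43 = -19*21/10*43 = -399/10*43 = -17157/10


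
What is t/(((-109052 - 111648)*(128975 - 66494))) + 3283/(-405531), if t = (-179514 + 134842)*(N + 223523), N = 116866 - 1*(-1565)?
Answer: 73208652373567/66572532358425 ≈ 1.0997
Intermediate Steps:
N = 118431 (N = 116866 + 1565 = 118431)
t = -15275769088 (t = (-179514 + 134842)*(118431 + 223523) = -44672*341954 = -15275769088)
t/(((-109052 - 111648)*(128975 - 66494))) + 3283/(-405531) = -15275769088*1/((-109052 - 111648)*(128975 - 66494)) + 3283/(-405531) = -15275769088/((-220700*62481)) + 3283*(-1/405531) = -15275769088/(-13789556700) - 469/57933 = -15275769088*(-1/13789556700) - 469/57933 = 3818942272/3447389175 - 469/57933 = 73208652373567/66572532358425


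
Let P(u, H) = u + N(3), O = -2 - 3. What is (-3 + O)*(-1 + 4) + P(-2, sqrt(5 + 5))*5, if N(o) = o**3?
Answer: 101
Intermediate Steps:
O = -5
P(u, H) = 27 + u (P(u, H) = u + 3**3 = u + 27 = 27 + u)
(-3 + O)*(-1 + 4) + P(-2, sqrt(5 + 5))*5 = (-3 - 5)*(-1 + 4) + (27 - 2)*5 = -8*3 + 25*5 = -24 + 125 = 101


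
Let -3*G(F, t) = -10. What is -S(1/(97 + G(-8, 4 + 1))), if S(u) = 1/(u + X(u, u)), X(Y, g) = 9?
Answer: -301/2712 ≈ -0.11099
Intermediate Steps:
G(F, t) = 10/3 (G(F, t) = -1/3*(-10) = 10/3)
S(u) = 1/(9 + u) (S(u) = 1/(u + 9) = 1/(9 + u))
-S(1/(97 + G(-8, 4 + 1))) = -1/(9 + 1/(97 + 10/3)) = -1/(9 + 1/(301/3)) = -1/(9 + 3/301) = -1/2712/301 = -1*301/2712 = -301/2712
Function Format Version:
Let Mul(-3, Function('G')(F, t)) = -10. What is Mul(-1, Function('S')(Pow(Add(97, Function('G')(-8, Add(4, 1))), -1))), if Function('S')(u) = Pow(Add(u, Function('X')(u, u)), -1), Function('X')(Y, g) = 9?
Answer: Rational(-301, 2712) ≈ -0.11099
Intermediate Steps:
Function('G')(F, t) = Rational(10, 3) (Function('G')(F, t) = Mul(Rational(-1, 3), -10) = Rational(10, 3))
Function('S')(u) = Pow(Add(9, u), -1) (Function('S')(u) = Pow(Add(u, 9), -1) = Pow(Add(9, u), -1))
Mul(-1, Function('S')(Pow(Add(97, Function('G')(-8, Add(4, 1))), -1))) = Mul(-1, Pow(Add(9, Pow(Add(97, Rational(10, 3)), -1)), -1)) = Mul(-1, Pow(Add(9, Pow(Rational(301, 3), -1)), -1)) = Mul(-1, Pow(Add(9, Rational(3, 301)), -1)) = Mul(-1, Pow(Rational(2712, 301), -1)) = Mul(-1, Rational(301, 2712)) = Rational(-301, 2712)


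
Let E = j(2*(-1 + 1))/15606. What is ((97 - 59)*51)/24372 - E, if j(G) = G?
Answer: 323/4062 ≈ 0.079517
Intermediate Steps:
E = 0 (E = (2*(-1 + 1))/15606 = (2*0)*(1/15606) = 0*(1/15606) = 0)
((97 - 59)*51)/24372 - E = ((97 - 59)*51)/24372 - 1*0 = (38*51)*(1/24372) + 0 = 1938*(1/24372) + 0 = 323/4062 + 0 = 323/4062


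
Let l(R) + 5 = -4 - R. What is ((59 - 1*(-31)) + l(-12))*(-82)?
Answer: -7626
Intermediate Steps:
l(R) = -9 - R (l(R) = -5 + (-4 - R) = -9 - R)
((59 - 1*(-31)) + l(-12))*(-82) = ((59 - 1*(-31)) + (-9 - 1*(-12)))*(-82) = ((59 + 31) + (-9 + 12))*(-82) = (90 + 3)*(-82) = 93*(-82) = -7626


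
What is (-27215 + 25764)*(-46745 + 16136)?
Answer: 44413659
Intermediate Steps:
(-27215 + 25764)*(-46745 + 16136) = -1451*(-30609) = 44413659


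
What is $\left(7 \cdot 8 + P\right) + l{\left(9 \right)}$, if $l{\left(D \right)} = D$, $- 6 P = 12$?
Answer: $63$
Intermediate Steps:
$P = -2$ ($P = \left(- \frac{1}{6}\right) 12 = -2$)
$\left(7 \cdot 8 + P\right) + l{\left(9 \right)} = \left(7 \cdot 8 - 2\right) + 9 = \left(56 - 2\right) + 9 = 54 + 9 = 63$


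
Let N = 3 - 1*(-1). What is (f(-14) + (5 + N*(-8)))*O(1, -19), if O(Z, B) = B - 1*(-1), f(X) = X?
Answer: 738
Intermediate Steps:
O(Z, B) = 1 + B (O(Z, B) = B + 1 = 1 + B)
N = 4 (N = 3 + 1 = 4)
(f(-14) + (5 + N*(-8)))*O(1, -19) = (-14 + (5 + 4*(-8)))*(1 - 19) = (-14 + (5 - 32))*(-18) = (-14 - 27)*(-18) = -41*(-18) = 738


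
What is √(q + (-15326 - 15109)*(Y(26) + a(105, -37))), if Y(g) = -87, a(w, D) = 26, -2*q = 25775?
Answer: √7374590/2 ≈ 1357.8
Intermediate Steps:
q = -25775/2 (q = -½*25775 = -25775/2 ≈ -12888.)
√(q + (-15326 - 15109)*(Y(26) + a(105, -37))) = √(-25775/2 + (-15326 - 15109)*(-87 + 26)) = √(-25775/2 - 30435*(-61)) = √(-25775/2 + 1856535) = √(3687295/2) = √7374590/2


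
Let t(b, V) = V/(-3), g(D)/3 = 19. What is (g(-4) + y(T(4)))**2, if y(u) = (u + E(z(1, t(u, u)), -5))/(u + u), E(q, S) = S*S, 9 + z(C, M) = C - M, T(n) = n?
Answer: 235225/64 ≈ 3675.4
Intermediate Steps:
g(D) = 57 (g(D) = 3*19 = 57)
t(b, V) = -V/3 (t(b, V) = V*(-1/3) = -V/3)
z(C, M) = -9 + C - M (z(C, M) = -9 + (C - M) = -9 + C - M)
E(q, S) = S**2
y(u) = (25 + u)/(2*u) (y(u) = (u + (-5)**2)/(u + u) = (u + 25)/((2*u)) = (25 + u)*(1/(2*u)) = (25 + u)/(2*u))
(g(-4) + y(T(4)))**2 = (57 + (1/2)*(25 + 4)/4)**2 = (57 + (1/2)*(1/4)*29)**2 = (57 + 29/8)**2 = (485/8)**2 = 235225/64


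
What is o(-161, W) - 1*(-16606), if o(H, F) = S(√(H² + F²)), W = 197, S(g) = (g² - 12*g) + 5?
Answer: 81341 - 12*√64730 ≈ 78288.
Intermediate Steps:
S(g) = 5 + g² - 12*g
o(H, F) = 5 + F² + H² - 12*√(F² + H²) (o(H, F) = 5 + (√(H² + F²))² - 12*√(H² + F²) = 5 + (√(F² + H²))² - 12*√(F² + H²) = 5 + (F² + H²) - 12*√(F² + H²) = 5 + F² + H² - 12*√(F² + H²))
o(-161, W) - 1*(-16606) = (5 + 197² + (-161)² - 12*√(197² + (-161)²)) - 1*(-16606) = (5 + 38809 + 25921 - 12*√(38809 + 25921)) + 16606 = (5 + 38809 + 25921 - 12*√64730) + 16606 = (64735 - 12*√64730) + 16606 = 81341 - 12*√64730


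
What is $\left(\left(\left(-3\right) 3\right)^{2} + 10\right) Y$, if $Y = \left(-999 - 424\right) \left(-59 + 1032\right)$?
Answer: $-125996689$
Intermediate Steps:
$Y = -1384579$ ($Y = \left(-1423\right) 973 = -1384579$)
$\left(\left(\left(-3\right) 3\right)^{2} + 10\right) Y = \left(\left(\left(-3\right) 3\right)^{2} + 10\right) \left(-1384579\right) = \left(\left(-9\right)^{2} + 10\right) \left(-1384579\right) = \left(81 + 10\right) \left(-1384579\right) = 91 \left(-1384579\right) = -125996689$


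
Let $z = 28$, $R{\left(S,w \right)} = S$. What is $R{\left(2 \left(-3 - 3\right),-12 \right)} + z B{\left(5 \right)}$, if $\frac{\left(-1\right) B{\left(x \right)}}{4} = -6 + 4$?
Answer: $212$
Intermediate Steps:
$B{\left(x \right)} = 8$ ($B{\left(x \right)} = - 4 \left(-6 + 4\right) = \left(-4\right) \left(-2\right) = 8$)
$R{\left(2 \left(-3 - 3\right),-12 \right)} + z B{\left(5 \right)} = 2 \left(-3 - 3\right) + 28 \cdot 8 = 2 \left(-6\right) + 224 = -12 + 224 = 212$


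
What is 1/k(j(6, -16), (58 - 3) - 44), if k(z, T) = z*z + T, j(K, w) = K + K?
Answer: 1/155 ≈ 0.0064516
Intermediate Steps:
j(K, w) = 2*K
k(z, T) = T + z² (k(z, T) = z² + T = T + z²)
1/k(j(6, -16), (58 - 3) - 44) = 1/(((58 - 3) - 44) + (2*6)²) = 1/((55 - 44) + 12²) = 1/(11 + 144) = 1/155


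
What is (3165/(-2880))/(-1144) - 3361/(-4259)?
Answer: 739135577/935480832 ≈ 0.79011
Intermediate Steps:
(3165/(-2880))/(-1144) - 3361/(-4259) = (3165*(-1/2880))*(-1/1144) - 3361*(-1/4259) = -211/192*(-1/1144) + 3361/4259 = 211/219648 + 3361/4259 = 739135577/935480832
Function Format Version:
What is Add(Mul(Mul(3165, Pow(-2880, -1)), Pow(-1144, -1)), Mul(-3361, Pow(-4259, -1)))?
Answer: Rational(739135577, 935480832) ≈ 0.79011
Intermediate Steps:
Add(Mul(Mul(3165, Pow(-2880, -1)), Pow(-1144, -1)), Mul(-3361, Pow(-4259, -1))) = Add(Mul(Mul(3165, Rational(-1, 2880)), Rational(-1, 1144)), Mul(-3361, Rational(-1, 4259))) = Add(Mul(Rational(-211, 192), Rational(-1, 1144)), Rational(3361, 4259)) = Add(Rational(211, 219648), Rational(3361, 4259)) = Rational(739135577, 935480832)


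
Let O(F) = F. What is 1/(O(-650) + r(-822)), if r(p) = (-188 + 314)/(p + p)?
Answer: -274/178121 ≈ -0.0015383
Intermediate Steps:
r(p) = 63/p (r(p) = 126/((2*p)) = 126*(1/(2*p)) = 63/p)
1/(O(-650) + r(-822)) = 1/(-650 + 63/(-822)) = 1/(-650 + 63*(-1/822)) = 1/(-650 - 21/274) = 1/(-178121/274) = -274/178121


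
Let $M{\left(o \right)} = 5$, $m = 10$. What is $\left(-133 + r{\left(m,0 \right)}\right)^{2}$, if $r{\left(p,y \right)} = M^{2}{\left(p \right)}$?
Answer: $11664$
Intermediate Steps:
$r{\left(p,y \right)} = 25$ ($r{\left(p,y \right)} = 5^{2} = 25$)
$\left(-133 + r{\left(m,0 \right)}\right)^{2} = \left(-133 + 25\right)^{2} = \left(-108\right)^{2} = 11664$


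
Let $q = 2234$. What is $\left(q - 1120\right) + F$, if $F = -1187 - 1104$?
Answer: $-1177$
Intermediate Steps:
$F = -2291$
$\left(q - 1120\right) + F = \left(2234 - 1120\right) - 2291 = 1114 - 2291 = -1177$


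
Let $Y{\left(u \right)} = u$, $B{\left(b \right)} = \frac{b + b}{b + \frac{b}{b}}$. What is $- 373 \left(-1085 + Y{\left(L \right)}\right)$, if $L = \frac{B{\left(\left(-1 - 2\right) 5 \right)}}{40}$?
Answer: $\frac{22662361}{56} \approx 4.0469 \cdot 10^{5}$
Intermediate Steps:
$B{\left(b \right)} = \frac{2 b}{1 + b}$ ($B{\left(b \right)} = \frac{2 b}{b + 1} = \frac{2 b}{1 + b}$)
$L = \frac{3}{56}$ ($L = \frac{2 \left(-1 - 2\right) 5 \frac{1}{1 + \left(-1 - 2\right) 5}}{40} = \frac{2 \left(\left(-3\right) 5\right)}{1 - 15} \cdot \frac{1}{40} = 2 \left(-15\right) \frac{1}{1 - 15} \cdot \frac{1}{40} = 2 \left(-15\right) \frac{1}{-14} \cdot \frac{1}{40} = 2 \left(-15\right) \left(- \frac{1}{14}\right) \frac{1}{40} = \frac{15}{7} \cdot \frac{1}{40} = \frac{3}{56} \approx 0.053571$)
$- 373 \left(-1085 + Y{\left(L \right)}\right) = - 373 \left(-1085 + \frac{3}{56}\right) = \left(-373\right) \left(- \frac{60757}{56}\right) = \frac{22662361}{56}$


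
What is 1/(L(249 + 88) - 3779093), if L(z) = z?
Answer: -1/3778756 ≈ -2.6464e-7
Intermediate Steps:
1/(L(249 + 88) - 3779093) = 1/((249 + 88) - 3779093) = 1/(337 - 3779093) = 1/(-3778756) = -1/3778756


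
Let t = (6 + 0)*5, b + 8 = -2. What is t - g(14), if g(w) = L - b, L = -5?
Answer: 25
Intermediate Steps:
b = -10 (b = -8 - 2 = -10)
g(w) = 5 (g(w) = -5 - 1*(-10) = -5 + 10 = 5)
t = 30 (t = 6*5 = 30)
t - g(14) = 30 - 1*5 = 30 - 5 = 25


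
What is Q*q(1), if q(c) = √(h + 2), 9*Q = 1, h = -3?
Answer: I/9 ≈ 0.11111*I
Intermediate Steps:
Q = ⅑ (Q = (⅑)*1 = ⅑ ≈ 0.11111)
q(c) = I (q(c) = √(-3 + 2) = √(-1) = I)
Q*q(1) = I/9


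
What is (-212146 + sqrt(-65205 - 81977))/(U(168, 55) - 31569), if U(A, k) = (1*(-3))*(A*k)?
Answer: 212146/59289 - I*sqrt(147182)/59289 ≈ 3.5782 - 0.0064707*I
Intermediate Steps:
U(A, k) = -3*A*k
(-212146 + sqrt(-65205 - 81977))/(U(168, 55) - 31569) = (-212146 + sqrt(-65205 - 81977))/(-3*168*55 - 31569) = (-212146 + sqrt(-147182))/(-27720 - 31569) = (-212146 + I*sqrt(147182))/(-59289) = (-212146 + I*sqrt(147182))*(-1/59289) = 212146/59289 - I*sqrt(147182)/59289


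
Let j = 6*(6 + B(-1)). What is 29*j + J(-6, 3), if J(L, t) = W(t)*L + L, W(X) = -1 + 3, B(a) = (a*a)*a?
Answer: 852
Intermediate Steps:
B(a) = a³ (B(a) = a²*a = a³)
W(X) = 2
j = 30 (j = 6*(6 + (-1)³) = 6*(6 - 1) = 6*5 = 30)
J(L, t) = 3*L (J(L, t) = 2*L + L = 3*L)
29*j + J(-6, 3) = 29*30 + 3*(-6) = 870 - 18 = 852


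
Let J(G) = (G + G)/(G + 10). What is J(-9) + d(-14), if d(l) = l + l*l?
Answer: 164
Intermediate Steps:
J(G) = 2*G/(10 + G) (J(G) = (2*G)/(10 + G) = 2*G/(10 + G))
d(l) = l + l²
J(-9) + d(-14) = 2*(-9)/(10 - 9) - 14*(1 - 14) = 2*(-9)/1 - 14*(-13) = 2*(-9)*1 + 182 = -18 + 182 = 164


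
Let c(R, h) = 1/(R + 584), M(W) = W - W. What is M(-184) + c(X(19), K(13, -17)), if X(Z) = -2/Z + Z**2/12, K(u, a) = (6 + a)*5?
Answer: 228/139987 ≈ 0.0016287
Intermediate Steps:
K(u, a) = 30 + 5*a
M(W) = 0
X(Z) = -2/Z + Z**2/12 (X(Z) = -2/Z + Z**2*(1/12) = -2/Z + Z**2/12)
c(R, h) = 1/(584 + R)
M(-184) + c(X(19), K(13, -17)) = 0 + 1/(584 + (1/12)*(-24 + 19**3)/19) = 0 + 1/(584 + (1/12)*(1/19)*(-24 + 6859)) = 0 + 1/(584 + (1/12)*(1/19)*6835) = 0 + 1/(584 + 6835/228) = 0 + 1/(139987/228) = 0 + 228/139987 = 228/139987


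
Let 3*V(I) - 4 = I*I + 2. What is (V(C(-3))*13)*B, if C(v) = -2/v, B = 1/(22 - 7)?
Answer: 754/405 ≈ 1.8617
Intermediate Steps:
B = 1/15 ≈ 0.066667
V(I) = 2 + I²/3 (V(I) = 4/3 + (I*I + 2)/3 = 4/3 + (I² + 2)/3 = 4/3 + (2 + I²)/3 = 4/3 + (⅔ + I²/3) = 2 + I²/3)
(V(C(-3))*13)*B = ((2 + (-2/(-3))²/3)*13)*(1/15) = ((2 + (-2*(-⅓))²/3)*13)*(1/15) = ((2 + (⅔)²/3)*13)*(1/15) = ((2 + (⅓)*(4/9))*13)*(1/15) = ((2 + 4/27)*13)*(1/15) = ((58/27)*13)*(1/15) = (754/27)*(1/15) = 754/405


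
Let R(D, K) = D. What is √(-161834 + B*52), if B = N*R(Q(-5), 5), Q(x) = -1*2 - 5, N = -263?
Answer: I*√66102 ≈ 257.1*I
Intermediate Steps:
Q(x) = -7 (Q(x) = -2 - 5 = -7)
B = 1841 (B = -263*(-7) = 1841)
√(-161834 + B*52) = √(-161834 + 1841*52) = √(-161834 + 95732) = √(-66102) = I*√66102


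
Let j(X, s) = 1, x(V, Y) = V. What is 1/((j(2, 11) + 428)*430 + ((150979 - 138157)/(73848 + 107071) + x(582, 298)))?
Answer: 180919/33479435610 ≈ 5.4039e-6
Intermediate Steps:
1/((j(2, 11) + 428)*430 + ((150979 - 138157)/(73848 + 107071) + x(582, 298))) = 1/((1 + 428)*430 + ((150979 - 138157)/(73848 + 107071) + 582)) = 1/(429*430 + (12822/180919 + 582)) = 1/(184470 + (12822*(1/180919) + 582)) = 1/(184470 + (12822/180919 + 582)) = 1/(184470 + 105307680/180919) = 1/(33479435610/180919) = 180919/33479435610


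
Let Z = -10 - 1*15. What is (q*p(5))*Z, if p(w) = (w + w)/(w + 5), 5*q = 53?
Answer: -265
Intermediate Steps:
q = 53/5 (q = (⅕)*53 = 53/5 ≈ 10.600)
p(w) = 2*w/(5 + w) (p(w) = (2*w)/(5 + w) = 2*w/(5 + w))
Z = -25 (Z = -10 - 15 = -25)
(q*p(5))*Z = (53*(2*5/(5 + 5))/5)*(-25) = (53*(2*5/10)/5)*(-25) = (53*(2*5*(⅒))/5)*(-25) = ((53/5)*1)*(-25) = (53/5)*(-25) = -265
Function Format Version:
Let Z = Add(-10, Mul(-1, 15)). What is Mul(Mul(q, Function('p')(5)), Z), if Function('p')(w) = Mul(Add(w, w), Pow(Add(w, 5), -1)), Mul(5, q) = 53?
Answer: -265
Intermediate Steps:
q = Rational(53, 5) (q = Mul(Rational(1, 5), 53) = Rational(53, 5) ≈ 10.600)
Function('p')(w) = Mul(2, w, Pow(Add(5, w), -1)) (Function('p')(w) = Mul(Mul(2, w), Pow(Add(5, w), -1)) = Mul(2, w, Pow(Add(5, w), -1)))
Z = -25 (Z = Add(-10, -15) = -25)
Mul(Mul(q, Function('p')(5)), Z) = Mul(Mul(Rational(53, 5), Mul(2, 5, Pow(Add(5, 5), -1))), -25) = Mul(Mul(Rational(53, 5), Mul(2, 5, Pow(10, -1))), -25) = Mul(Mul(Rational(53, 5), Mul(2, 5, Rational(1, 10))), -25) = Mul(Mul(Rational(53, 5), 1), -25) = Mul(Rational(53, 5), -25) = -265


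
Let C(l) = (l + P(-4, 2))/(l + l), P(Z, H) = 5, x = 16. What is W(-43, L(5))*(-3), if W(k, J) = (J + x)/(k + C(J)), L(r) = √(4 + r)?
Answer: 171/125 ≈ 1.3680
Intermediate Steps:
C(l) = (5 + l)/(2*l) (C(l) = (l + 5)/(l + l) = (5 + l)/((2*l)) = (5 + l)*(1/(2*l)) = (5 + l)/(2*l))
W(k, J) = (16 + J)/(k + (5 + J)/(2*J)) (W(k, J) = (J + 16)/(k + (5 + J)/(2*J)) = (16 + J)/(k + (5 + J)/(2*J)))
W(-43, L(5))*(-3) = (2*√(4 + 5)*(16 + √(4 + 5))/(5 + √(4 + 5) + 2*√(4 + 5)*(-43)))*(-3) = (2*√9*(16 + √9)/(5 + √9 + 2*√9*(-43)))*(-3) = (2*3*(16 + 3)/(5 + 3 + 2*3*(-43)))*(-3) = (2*3*19/(5 + 3 - 258))*(-3) = (2*3*19/(-250))*(-3) = (2*3*(-1/250)*19)*(-3) = -57/125*(-3) = 171/125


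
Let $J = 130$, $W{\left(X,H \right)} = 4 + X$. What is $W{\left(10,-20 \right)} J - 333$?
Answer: $1487$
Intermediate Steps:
$W{\left(10,-20 \right)} J - 333 = \left(4 + 10\right) 130 - 333 = 14 \cdot 130 - 333 = 1820 - 333 = 1487$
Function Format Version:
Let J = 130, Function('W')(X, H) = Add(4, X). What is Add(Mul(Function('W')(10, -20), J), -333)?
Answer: 1487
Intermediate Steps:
Add(Mul(Function('W')(10, -20), J), -333) = Add(Mul(Add(4, 10), 130), -333) = Add(Mul(14, 130), -333) = Add(1820, -333) = 1487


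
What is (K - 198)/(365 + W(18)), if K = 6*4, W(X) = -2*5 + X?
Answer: -174/373 ≈ -0.46649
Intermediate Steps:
W(X) = -10 + X
K = 24
(K - 198)/(365 + W(18)) = (24 - 198)/(365 + (-10 + 18)) = -174/(365 + 8) = -174/373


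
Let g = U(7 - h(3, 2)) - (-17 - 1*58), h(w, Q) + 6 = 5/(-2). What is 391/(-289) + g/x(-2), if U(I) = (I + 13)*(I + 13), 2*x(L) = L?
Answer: -60425/68 ≈ -888.60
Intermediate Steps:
x(L) = L/2
h(w, Q) = -17/2 (h(w, Q) = -6 + 5/(-2) = -6 + 5*(-½) = -6 - 5/2 = -17/2)
U(I) = (13 + I)² (U(I) = (13 + I)*(13 + I) = (13 + I)²)
g = 3549/4 (g = (13 + (7 - 1*(-17/2)))² - (-17 - 1*58) = (13 + (7 + 17/2))² - (-17 - 58) = (13 + 31/2)² - 1*(-75) = (57/2)² + 75 = 3249/4 + 75 = 3549/4 ≈ 887.25)
391/(-289) + g/x(-2) = 391/(-289) + 3549/(4*(((½)*(-2)))) = 391*(-1/289) + (3549/4)/(-1) = -23/17 + (3549/4)*(-1) = -23/17 - 3549/4 = -60425/68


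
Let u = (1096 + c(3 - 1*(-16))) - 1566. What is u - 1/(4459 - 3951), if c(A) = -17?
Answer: -247397/508 ≈ -487.00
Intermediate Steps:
u = -487 (u = (1096 - 17) - 1566 = 1079 - 1566 = -487)
u - 1/(4459 - 3951) = -487 - 1/(4459 - 3951) = -487 - 1/508 = -247397/508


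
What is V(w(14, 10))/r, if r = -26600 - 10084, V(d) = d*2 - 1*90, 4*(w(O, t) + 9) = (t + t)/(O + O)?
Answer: 1507/513576 ≈ 0.0029343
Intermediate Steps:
w(O, t) = -9 + t/(4*O) (w(O, t) = -9 + ((t + t)/(O + O))/4 = -9 + ((2*t)/((2*O)))/4 = -9 + ((2*t)*(1/(2*O)))/4 = -9 + (t/O)/4 = -9 + t/(4*O))
V(d) = -90 + 2*d (V(d) = 2*d - 90 = -90 + 2*d)
r = -36684
V(w(14, 10))/r = (-90 + 2*(-9 + (¼)*10/14))/(-36684) = (-90 + 2*(-9 + (¼)*10*(1/14)))*(-1/36684) = (-90 + 2*(-9 + 5/28))*(-1/36684) = (-90 + 2*(-247/28))*(-1/36684) = (-90 - 247/14)*(-1/36684) = -1507/14*(-1/36684) = 1507/513576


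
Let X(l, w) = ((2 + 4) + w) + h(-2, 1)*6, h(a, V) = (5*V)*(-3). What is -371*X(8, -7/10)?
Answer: 314237/10 ≈ 31424.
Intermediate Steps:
h(a, V) = -15*V
X(l, w) = -84 + w (X(l, w) = ((2 + 4) + w) - 15*1*6 = (6 + w) - 15*6 = (6 + w) - 90 = -84 + w)
-371*X(8, -7/10) = -371*(-84 - 7/10) = -371*(-847/10) = 314237/10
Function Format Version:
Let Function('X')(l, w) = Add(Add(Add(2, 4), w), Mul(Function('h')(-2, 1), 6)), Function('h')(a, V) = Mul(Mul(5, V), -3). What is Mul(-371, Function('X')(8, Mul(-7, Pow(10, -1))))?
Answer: Rational(314237, 10) ≈ 31424.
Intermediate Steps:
Function('h')(a, V) = Mul(-15, V)
Function('X')(l, w) = Add(-84, w) (Function('X')(l, w) = Add(Add(Add(2, 4), w), Mul(Mul(-15, 1), 6)) = Add(Add(6, w), Mul(-15, 6)) = Add(Add(6, w), -90) = Add(-84, w))
Mul(-371, Function('X')(8, Mul(-7, Pow(10, -1)))) = Mul(-371, Add(-84, Mul(-7, Pow(10, -1)))) = Mul(-371, Add(-84, Mul(-7, Rational(1, 10)))) = Mul(-371, Add(-84, Rational(-7, 10))) = Mul(-371, Rational(-847, 10)) = Rational(314237, 10)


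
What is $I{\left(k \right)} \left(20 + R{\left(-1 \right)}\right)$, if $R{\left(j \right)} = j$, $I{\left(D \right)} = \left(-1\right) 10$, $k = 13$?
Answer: $-190$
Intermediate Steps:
$I{\left(D \right)} = -10$
$I{\left(k \right)} \left(20 + R{\left(-1 \right)}\right) = - 10 \left(20 - 1\right) = \left(-10\right) 19 = -190$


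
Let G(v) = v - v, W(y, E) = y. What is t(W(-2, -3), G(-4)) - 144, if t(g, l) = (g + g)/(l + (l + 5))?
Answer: -724/5 ≈ -144.80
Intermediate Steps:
G(v) = 0
t(g, l) = 2*g/(5 + 2*l) (t(g, l) = (2*g)/(l + (5 + l)) = (2*g)/(5 + 2*l) = 2*g/(5 + 2*l))
t(W(-2, -3), G(-4)) - 144 = 2*(-2)/(5 + 2*0) - 144 = 2*(-2)/(5 + 0) - 144 = 2*(-2)/5 - 144 = 2*(-2)*(1/5) - 144 = -4/5 - 144 = -724/5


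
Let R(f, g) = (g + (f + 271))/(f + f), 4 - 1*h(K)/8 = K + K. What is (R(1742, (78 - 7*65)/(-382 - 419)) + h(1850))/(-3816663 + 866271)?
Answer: 41256665861/4116805874064 ≈ 0.010022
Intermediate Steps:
h(K) = 32 - 16*K (h(K) = 32 - 8*(K + K) = 32 - 16*K)
R(f, g) = (271 + f + g)/(2*f) (R(f, g) = (g + (271 + f))/((2*f)) = (271 + f + g)*(1/(2*f)) = (271 + f + g)/(2*f))
(R(1742, (78 - 7*65)/(-382 - 419)) + h(1850))/(-3816663 + 866271) = ((½)*(271 + 1742 + (78 - 7*65)/(-382 - 419))/1742 + (32 - 16*1850))/(-3816663 + 866271) = ((½)*(1/1742)*(271 + 1742 + (78 - 455)/(-801)) + (32 - 29600))/(-2950392) = ((½)*(1/1742)*(271 + 1742 - 377*(-1/801)) - 29568)*(-1/2950392) = ((½)*(1/1742)*(271 + 1742 + 377/801) - 29568)*(-1/2950392) = ((½)*(1/1742)*(1612790/801) - 29568)*(-1/2950392) = (806395/1395342 - 29568)*(-1/2950392) = -41256665861/1395342*(-1/2950392) = 41256665861/4116805874064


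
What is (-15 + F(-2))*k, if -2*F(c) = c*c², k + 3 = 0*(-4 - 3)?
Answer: 33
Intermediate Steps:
k = -3 (k = -3 + 0*(-4 - 3) = -3 + 0*(-7) = -3 + 0 = -3)
F(c) = -c³/2 (F(c) = -c*c²/2 = -c³/2)
(-15 + F(-2))*k = (-15 - ½*(-2)³)*(-3) = (-15 - ½*(-8))*(-3) = (-15 + 4)*(-3) = -11*(-3) = 33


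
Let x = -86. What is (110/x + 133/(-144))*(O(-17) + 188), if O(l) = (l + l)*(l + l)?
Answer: -381892/129 ≈ -2960.4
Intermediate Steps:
O(l) = 4*l**2 (O(l) = (2*l)*(2*l) = 4*l**2)
(110/x + 133/(-144))*(O(-17) + 188) = (110/(-86) + 133/(-144))*(4*(-17)**2 + 188) = (110*(-1/86) + 133*(-1/144))*(4*289 + 188) = (-55/43 - 133/144)*(1156 + 188) = -13639/6192*1344 = -381892/129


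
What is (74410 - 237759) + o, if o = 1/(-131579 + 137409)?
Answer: -952324669/5830 ≈ -1.6335e+5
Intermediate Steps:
o = 1/5830 ≈ 0.00017153
(74410 - 237759) + o = (74410 - 237759) + 1/5830 = -163349 + 1/5830 = -952324669/5830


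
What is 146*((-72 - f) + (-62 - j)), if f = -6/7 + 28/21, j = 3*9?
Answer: -495086/21 ≈ -23576.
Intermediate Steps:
j = 27
f = 10/21 (f = -6*⅐ + 28*(1/21) = -6/7 + 4/3 = 10/21 ≈ 0.47619)
146*((-72 - f) + (-62 - j)) = 146*((-72 - 1*10/21) + (-62 - 1*27)) = 146*((-72 - 10/21) + (-62 - 27)) = 146*(-1522/21 - 89) = 146*(-3391/21) = -495086/21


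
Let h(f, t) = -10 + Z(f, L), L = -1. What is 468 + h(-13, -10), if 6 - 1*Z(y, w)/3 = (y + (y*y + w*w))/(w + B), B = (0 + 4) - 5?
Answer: 1423/2 ≈ 711.50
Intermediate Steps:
B = -1 (B = 4 - 5 = -1)
Z(y, w) = 18 - 3*(y + w**2 + y**2)/(-1 + w) (Z(y, w) = 18 - 3*(y + (y*y + w*w))/(w - 1) = 18 - 3*(y + (y**2 + w**2))/(-1 + w) = 18 - 3*(y + (w**2 + y**2))/(-1 + w) = 18 - 3*(y + w**2 + y**2)/(-1 + w))
h(f, t) = 19/2 + 3*f/2 + 3*f**2/2 (h(f, t) = -10 + 3*(-6 - f - 1*(-1)**2 - f**2 + 6*(-1))/(-1 - 1) = -10 + 3*(-6 - f - 1*1 - f**2 - 6)/(-2) = -10 + 3*(-1/2)*(-6 - f - 1 - f**2 - 6) = -10 + 3*(-1/2)*(-13 - f - f**2) = -10 + (39/2 + 3*f/2 + 3*f**2/2) = 19/2 + 3*f/2 + 3*f**2/2)
468 + h(-13, -10) = 468 + (19/2 + (3/2)*(-13) + (3/2)*(-13)**2) = 468 + (19/2 - 39/2 + (3/2)*169) = 468 + (19/2 - 39/2 + 507/2) = 468 + 487/2 = 1423/2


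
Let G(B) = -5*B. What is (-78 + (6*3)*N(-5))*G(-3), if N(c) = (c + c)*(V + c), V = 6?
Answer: -3870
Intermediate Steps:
N(c) = 2*c*(6 + c) (N(c) = (c + c)*(6 + c) = (2*c)*(6 + c) = 2*c*(6 + c))
(-78 + (6*3)*N(-5))*G(-3) = (-78 + (6*3)*(2*(-5)*(6 - 5)))*(-5*(-3)) = (-78 + 18*(2*(-5)*1))*15 = (-78 + 18*(-10))*15 = (-78 - 180)*15 = -258*15 = -3870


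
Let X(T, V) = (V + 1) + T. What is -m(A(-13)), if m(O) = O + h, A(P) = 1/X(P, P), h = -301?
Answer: 7526/25 ≈ 301.04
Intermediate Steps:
X(T, V) = 1 + T + V (X(T, V) = (1 + V) + T = 1 + T + V)
A(P) = 1/(1 + 2*P) (A(P) = 1/(1 + P + P) = 1/(1 + 2*P))
m(O) = -301 + O (m(O) = O - 301 = -301 + O)
-m(A(-13)) = -(-301 + 1/(1 + 2*(-13))) = -(-301 + 1/(1 - 26)) = -(-301 + 1/(-25)) = -(-301 - 1/25) = -1*(-7526/25) = 7526/25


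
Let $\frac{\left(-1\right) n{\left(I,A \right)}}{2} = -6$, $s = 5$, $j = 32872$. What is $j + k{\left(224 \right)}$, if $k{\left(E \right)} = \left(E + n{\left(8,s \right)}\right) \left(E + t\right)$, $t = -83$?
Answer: $66148$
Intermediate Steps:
$n{\left(I,A \right)} = 12$ ($n{\left(I,A \right)} = \left(-2\right) \left(-6\right) = 12$)
$k{\left(E \right)} = \left(-83 + E\right) \left(12 + E\right)$ ($k{\left(E \right)} = \left(E + 12\right) \left(E - 83\right) = \left(12 + E\right) \left(-83 + E\right) = \left(-83 + E\right) \left(12 + E\right)$)
$j + k{\left(224 \right)} = 32872 - \left(16900 - 50176\right) = 32872 - -33276 = 32872 + 33276 = 66148$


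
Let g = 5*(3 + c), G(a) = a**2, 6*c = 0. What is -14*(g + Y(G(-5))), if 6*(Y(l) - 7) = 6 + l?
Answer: -1141/3 ≈ -380.33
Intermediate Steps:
c = 0 (c = (1/6)*0 = 0)
Y(l) = 8 + l/6 (Y(l) = 7 + (6 + l)/6 = 7 + (1 + l/6) = 8 + l/6)
g = 15 (g = 5*(3 + 0) = 5*3 = 15)
-14*(g + Y(G(-5))) = -14*(15 + (8 + (1/6)*(-5)**2)) = -14*(15 + (8 + (1/6)*25)) = -14*(15 + (8 + 25/6)) = -14*(15 + 73/6) = -14*163/6 = -1141/3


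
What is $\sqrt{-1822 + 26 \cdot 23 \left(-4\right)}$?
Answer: $7 i \sqrt{86} \approx 64.915 i$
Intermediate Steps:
$\sqrt{-1822 + 26 \cdot 23 \left(-4\right)} = \sqrt{-1822 + 598 \left(-4\right)} = \sqrt{-1822 - 2392} = \sqrt{-4214} = 7 i \sqrt{86}$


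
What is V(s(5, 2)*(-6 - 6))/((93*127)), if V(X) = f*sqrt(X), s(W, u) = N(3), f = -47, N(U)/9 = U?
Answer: -282*I/3937 ≈ -0.071628*I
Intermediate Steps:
N(U) = 9*U
s(W, u) = 27 (s(W, u) = 9*3 = 27)
V(X) = -47*sqrt(X)
V(s(5, 2)*(-6 - 6))/((93*127)) = (-47*3*sqrt(3)*sqrt(-6 - 6))/((93*127)) = -47*18*I/11811 = -846*I*(1/11811) = -282*I/3937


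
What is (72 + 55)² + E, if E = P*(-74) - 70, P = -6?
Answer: 16503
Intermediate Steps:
E = 374 (E = -6*(-74) - 70 = 444 - 70 = 374)
(72 + 55)² + E = (72 + 55)² + 374 = 127² + 374 = 16129 + 374 = 16503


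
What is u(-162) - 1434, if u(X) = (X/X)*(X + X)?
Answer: -1758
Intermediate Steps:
u(X) = 2*X (u(X) = 1*(2*X) = 2*X)
u(-162) - 1434 = 2*(-162) - 1434 = -324 - 1434 = -1758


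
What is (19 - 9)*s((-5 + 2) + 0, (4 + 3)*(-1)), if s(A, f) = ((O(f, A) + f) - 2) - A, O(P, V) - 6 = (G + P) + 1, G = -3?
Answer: -90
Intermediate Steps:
O(P, V) = 4 + P (O(P, V) = 6 + ((-3 + P) + 1) = 6 + (-2 + P) = 4 + P)
s(A, f) = 2 - A + 2*f (s(A, f) = (((4 + f) + f) - 2) - A = ((4 + 2*f) - 2) - A = (2 + 2*f) - A = 2 - A + 2*f)
(19 - 9)*s((-5 + 2) + 0, (4 + 3)*(-1)) = (19 - 9)*(2 - ((-5 + 2) + 0) + 2*((4 + 3)*(-1))) = 10*(2 - (-3 + 0) + 2*(7*(-1))) = 10*(2 - 1*(-3) + 2*(-7)) = 10*(2 + 3 - 14) = 10*(-9) = -90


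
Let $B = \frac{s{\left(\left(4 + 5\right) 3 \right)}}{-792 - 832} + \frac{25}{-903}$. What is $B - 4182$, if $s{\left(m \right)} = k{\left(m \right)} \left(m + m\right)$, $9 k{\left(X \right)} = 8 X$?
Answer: $- \frac{15647951}{3741} \approx -4182.8$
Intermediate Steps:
$k{\left(X \right)} = \frac{8 X}{9}$
$s{\left(m \right)} = \frac{16 m^{2}}{9}$ ($s{\left(m \right)} = \frac{8 m}{9} \left(m + m\right) = \frac{8 m}{9} \cdot 2 m = \frac{16 m^{2}}{9}$)
$B = - \frac{3089}{3741}$ ($B = \frac{\frac{16}{9} \left(\left(4 + 5\right) 3\right)^{2}}{-792 - 832} + \frac{25}{-903} = \frac{\frac{16}{9} \left(9 \cdot 3\right)^{2}}{-792 - 832} + 25 \left(- \frac{1}{903}\right) = \frac{\frac{16}{9} \cdot 27^{2}}{-1624} - \frac{25}{903} = \frac{16}{9} \cdot 729 \left(- \frac{1}{1624}\right) - \frac{25}{903} = 1296 \left(- \frac{1}{1624}\right) - \frac{25}{903} = - \frac{162}{203} - \frac{25}{903} = - \frac{3089}{3741} \approx -0.82572$)
$B - 4182 = - \frac{3089}{3741} - 4182 = - \frac{15647951}{3741}$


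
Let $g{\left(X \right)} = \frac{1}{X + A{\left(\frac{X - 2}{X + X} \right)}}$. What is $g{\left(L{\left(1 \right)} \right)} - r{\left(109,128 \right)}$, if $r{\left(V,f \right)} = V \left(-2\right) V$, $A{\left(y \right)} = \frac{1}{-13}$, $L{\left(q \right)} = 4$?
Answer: $\frac{1211875}{51} \approx 23762.0$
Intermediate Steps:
$A{\left(y \right)} = - \frac{1}{13}$
$r{\left(V,f \right)} = - 2 V^{2}$ ($r{\left(V,f \right)} = - 2 V V = - 2 V^{2}$)
$g{\left(X \right)} = \frac{1}{- \frac{1}{13} + X}$ ($g{\left(X \right)} = \frac{1}{X - \frac{1}{13}} = \frac{1}{- \frac{1}{13} + X}$)
$g{\left(L{\left(1 \right)} \right)} - r{\left(109,128 \right)} = \frac{13}{-1 + 13 \cdot 4} - - 2 \cdot 109^{2} = \frac{13}{-1 + 52} - \left(-2\right) 11881 = \frac{13}{51} - -23762 = 13 \cdot \frac{1}{51} + 23762 = \frac{13}{51} + 23762 = \frac{1211875}{51}$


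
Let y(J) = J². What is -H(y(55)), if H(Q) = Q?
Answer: -3025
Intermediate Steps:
-H(y(55)) = -1*55² = -1*3025 = -3025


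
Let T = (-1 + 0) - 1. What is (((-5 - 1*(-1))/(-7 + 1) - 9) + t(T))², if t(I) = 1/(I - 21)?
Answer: 334084/4761 ≈ 70.171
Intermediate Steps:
T = -2 (T = -1 - 1 = -2)
t(I) = 1/(-21 + I)
(((-5 - 1*(-1))/(-7 + 1) - 9) + t(T))² = (((-5 - 1*(-1))/(-7 + 1) - 9) + 1/(-21 - 2))² = (((-5 + 1)/(-6) - 9) + 1/(-23))² = ((-⅙*(-4) - 9) - 1/23)² = ((⅔ - 9) - 1/23)² = (-25/3 - 1/23)² = (-578/69)² = 334084/4761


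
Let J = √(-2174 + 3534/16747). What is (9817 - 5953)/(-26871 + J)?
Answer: -1738833373368/12092218489271 - 7728*I*√152416305917/12092218489271 ≈ -0.1438 - 0.0002495*I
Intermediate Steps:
J = 2*I*√152416305917/16747 (J = √(-2174 + 3534*(1/16747)) = √(-2174 + 3534/16747) = √(-36404444/16747) = 2*I*√152416305917/16747 ≈ 46.624*I)
(9817 - 5953)/(-26871 + J) = (9817 - 5953)/(-26871 + 2*I*√152416305917/16747) = 3864/(-26871 + 2*I*√152416305917/16747)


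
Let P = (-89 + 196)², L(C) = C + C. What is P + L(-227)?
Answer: 10995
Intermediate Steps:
L(C) = 2*C
P = 11449 (P = 107² = 11449)
P + L(-227) = 11449 + 2*(-227) = 11449 - 454 = 10995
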